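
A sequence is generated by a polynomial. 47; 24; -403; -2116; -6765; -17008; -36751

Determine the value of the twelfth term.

-532276

Δ: -23, -427, -1713, -4649, -10243, -19743
Δ²: -404, -1286, -2936, -5594, -9500
Δ³: -882, -1650, -2658, -3906
Δ⁴: -768, -1008, -1248
Δ⁵: -240, -240
Fifth differences constant at -240.
-1248 − 240 = -1488;  -3906 − 1488 = -5394;  -9500 − 5394 = -14894;  -19743 − 14894 = -34637;  -36751 − 34637 = -71388
-1488 − 240 = -1728;  -5394 − 1728 = -7122;  -14894 − 7122 = -22016;  -34637 − 22016 = -56653;  -71388 − 56653 = -128041
-1728 − 240 = -1968;  -7122 − 1968 = -9090;  -22016 − 9090 = -31106;  -56653 − 31106 = -87759;  -128041 − 87759 = -215800
-1968 − 240 = -2208;  -9090 − 2208 = -11298;  -31106 − 11298 = -42404;  -87759 − 42404 = -130163;  -215800 − 130163 = -345963
-2208 − 240 = -2448;  -11298 − 2448 = -13746;  -42404 − 13746 = -56150;  -130163 − 56150 = -186313;  -345963 − 186313 = -532276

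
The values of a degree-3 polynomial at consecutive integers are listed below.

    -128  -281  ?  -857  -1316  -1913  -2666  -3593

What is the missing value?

-518

Using the last 5 terms:
First differences: -459, -597, -753, -927
Second differences: -138, -156, -174
Third differences: -18, -18
Constant third difference = -18.
Extend backward: -138 + 18 = -120;  -459 + 120 = -339;  -857 + 339 = -518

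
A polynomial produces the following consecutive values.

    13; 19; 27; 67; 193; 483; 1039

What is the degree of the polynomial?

First differences: 6, 8, 40, 126, 290, 556
Second differences: 2, 32, 86, 164, 266
Third differences: 30, 54, 78, 102
Fourth differences: 24, 24, 24
The fourth differences are constant, so the polynomial has degree 4.

4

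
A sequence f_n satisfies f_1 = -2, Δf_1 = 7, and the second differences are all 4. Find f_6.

73

Build the table forward from the leading diagonal:
Second differences: 4, 4, 4, 4, 4, 4
First differences: 7, 11, 15, 19, 23, 27
f: -2, 5, 16, 31, 50, 73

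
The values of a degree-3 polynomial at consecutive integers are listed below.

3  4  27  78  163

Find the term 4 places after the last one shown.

963

Δ: 1, 23, 51, 85
Δ²: 22, 28, 34
Δ³: 6, 6
Third differences constant at 6.
34 + 6 = 40;  85 + 40 = 125;  163 + 125 = 288
40 + 6 = 46;  125 + 46 = 171;  288 + 171 = 459
46 + 6 = 52;  171 + 52 = 223;  459 + 223 = 682
52 + 6 = 58;  223 + 58 = 281;  682 + 281 = 963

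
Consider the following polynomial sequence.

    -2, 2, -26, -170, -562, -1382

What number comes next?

-2858

D1: 4, -28, -144, -392, -820
D2: -32, -116, -248, -428
D3: -84, -132, -180
D4: -48, -48
Fourth differences constant at -48.
-180 − 48 = -228;  -428 − 228 = -656;  -820 − 656 = -1476;  -1382 − 1476 = -2858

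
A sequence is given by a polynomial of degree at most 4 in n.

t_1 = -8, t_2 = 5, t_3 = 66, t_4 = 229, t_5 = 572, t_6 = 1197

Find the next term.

2230

First differences: 13, 61, 163, 343, 625
Second differences: 48, 102, 180, 282
Third differences: 54, 78, 102
Fourth differences: 24, 24
Constant fourth difference = 24, so extend:
102 + 24 = 126;  282 + 126 = 408;  625 + 408 = 1033;  1197 + 1033 = 2230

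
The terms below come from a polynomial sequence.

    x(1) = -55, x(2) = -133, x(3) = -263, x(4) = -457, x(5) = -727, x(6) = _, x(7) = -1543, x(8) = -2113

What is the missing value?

-1085

Using the first 5 terms:
D1: -78, -130, -194, -270
D2: -52, -64, -76
D3: -12, -12
Constant third difference = -12.
Extend forward: -76 − 12 = -88;  -270 − 88 = -358;  -727 − 358 = -1085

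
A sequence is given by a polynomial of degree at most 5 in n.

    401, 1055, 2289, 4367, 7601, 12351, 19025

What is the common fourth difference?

Δ: 654, 1234, 2078, 3234, 4750, 6674
Δ²: 580, 844, 1156, 1516, 1924
Δ³: 264, 312, 360, 408
Δ⁴: 48, 48, 48

48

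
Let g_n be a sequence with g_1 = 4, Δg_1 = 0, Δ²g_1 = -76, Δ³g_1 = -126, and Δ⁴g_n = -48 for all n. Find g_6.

-2256

Build the table forward from the leading diagonal:
D4: -48  -48  -48  -48  -48  -48
D3: -126  -174  -222  -270  -318  -366
D2: -76  -202  -376  -598  -868  -1186
D1: 0  -76  -278  -654  -1252  -2120
g: 4  4  -72  -350  -1004  -2256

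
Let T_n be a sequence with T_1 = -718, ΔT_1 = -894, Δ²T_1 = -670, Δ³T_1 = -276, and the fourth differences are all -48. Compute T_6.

-14888

Build the table forward from the leading diagonal:
Δ⁴: -48  -48  -48  -48  -48  -48
Δ³: -276  -324  -372  -420  -468  -516
Δ²: -670  -946  -1270  -1642  -2062  -2530
Δ: -894  -1564  -2510  -3780  -5422  -7484
T: -718  -1612  -3176  -5686  -9466  -14888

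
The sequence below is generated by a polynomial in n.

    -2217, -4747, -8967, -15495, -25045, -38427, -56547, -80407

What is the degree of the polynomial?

4

First differences: -2530, -4220, -6528, -9550, -13382, -18120, -23860
Second differences: -1690, -2308, -3022, -3832, -4738, -5740
Third differences: -618, -714, -810, -906, -1002
Fourth differences: -96, -96, -96, -96
The fourth differences are constant, so the polynomial has degree 4.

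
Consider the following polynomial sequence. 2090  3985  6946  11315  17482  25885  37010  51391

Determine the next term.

69610

D1: 1895  2961  4369  6167  8403  11125  14381
D2: 1066  1408  1798  2236  2722  3256
D3: 342  390  438  486  534
D4: 48  48  48  48
Fourth differences constant at 48.
534 + 48 = 582;  3256 + 582 = 3838;  14381 + 3838 = 18219;  51391 + 18219 = 69610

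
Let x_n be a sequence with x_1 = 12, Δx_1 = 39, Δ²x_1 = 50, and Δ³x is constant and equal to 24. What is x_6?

947

Build the table forward from the leading diagonal:
D3: 24, 24, 24, 24, 24, 24
D2: 50, 74, 98, 122, 146, 170
D1: 39, 89, 163, 261, 383, 529
x: 12, 51, 140, 303, 564, 947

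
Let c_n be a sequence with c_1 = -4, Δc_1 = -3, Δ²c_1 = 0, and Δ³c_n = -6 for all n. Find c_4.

-19

Build the table forward from the leading diagonal:
Third differences: -6, -6, -6, -6
Second differences: 0, -6, -12, -18
First differences: -3, -3, -9, -21
c: -4, -7, -10, -19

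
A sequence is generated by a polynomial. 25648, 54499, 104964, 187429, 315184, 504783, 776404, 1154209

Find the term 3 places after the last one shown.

3233668

28851  50465  82465  127755  189599  271621  377805
21614  32000  45290  61844  82022  106184
10386  13290  16554  20178  24162
2904  3264  3624  3984
360  360  360
The fifth differences are constant (360).
3984 + 360 = 4344;  24162 + 4344 = 28506;  106184 + 28506 = 134690;  377805 + 134690 = 512495;  1154209 + 512495 = 1666704
4344 + 360 = 4704;  28506 + 4704 = 33210;  134690 + 33210 = 167900;  512495 + 167900 = 680395;  1666704 + 680395 = 2347099
4704 + 360 = 5064;  33210 + 5064 = 38274;  167900 + 38274 = 206174;  680395 + 206174 = 886569;  2347099 + 886569 = 3233668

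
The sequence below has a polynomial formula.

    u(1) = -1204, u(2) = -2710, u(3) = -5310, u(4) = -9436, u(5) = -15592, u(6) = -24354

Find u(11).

First differences: -1506, -2600, -4126, -6156, -8762
Second differences: -1094, -1526, -2030, -2606
Third differences: -432, -504, -576
Fourth differences: -72, -72
Fourth differences constant at -72.
-576 − 72 = -648;  -2606 − 648 = -3254;  -8762 − 3254 = -12016;  -24354 − 12016 = -36370
-648 − 72 = -720;  -3254 − 720 = -3974;  -12016 − 3974 = -15990;  -36370 − 15990 = -52360
-720 − 72 = -792;  -3974 − 792 = -4766;  -15990 − 4766 = -20756;  -52360 − 20756 = -73116
-792 − 72 = -864;  -4766 − 864 = -5630;  -20756 − 5630 = -26386;  -73116 − 26386 = -99502
-864 − 72 = -936;  -5630 − 936 = -6566;  -26386 − 6566 = -32952;  -99502 − 32952 = -132454

-132454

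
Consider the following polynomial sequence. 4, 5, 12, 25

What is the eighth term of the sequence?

137

D1: 1  7  13
D2: 6  6
Second differences constant at 6.
13 + 6 = 19;  25 + 19 = 44
19 + 6 = 25;  44 + 25 = 69
25 + 6 = 31;  69 + 31 = 100
31 + 6 = 37;  100 + 37 = 137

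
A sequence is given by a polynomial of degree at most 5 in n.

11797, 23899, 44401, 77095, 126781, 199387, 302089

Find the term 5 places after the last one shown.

Δ: 12102, 20502, 32694, 49686, 72606, 102702
Δ²: 8400, 12192, 16992, 22920, 30096
Δ³: 3792, 4800, 5928, 7176
Δ⁴: 1008, 1128, 1248
Δ⁵: 120, 120
The fifth differences are constant (120).
1248 + 120 = 1368;  7176 + 1368 = 8544;  30096 + 8544 = 38640;  102702 + 38640 = 141342;  302089 + 141342 = 443431
1368 + 120 = 1488;  8544 + 1488 = 10032;  38640 + 10032 = 48672;  141342 + 48672 = 190014;  443431 + 190014 = 633445
1488 + 120 = 1608;  10032 + 1608 = 11640;  48672 + 11640 = 60312;  190014 + 60312 = 250326;  633445 + 250326 = 883771
1608 + 120 = 1728;  11640 + 1728 = 13368;  60312 + 13368 = 73680;  250326 + 73680 = 324006;  883771 + 324006 = 1207777
1728 + 120 = 1848;  13368 + 1848 = 15216;  73680 + 15216 = 88896;  324006 + 88896 = 412902;  1207777 + 412902 = 1620679

1620679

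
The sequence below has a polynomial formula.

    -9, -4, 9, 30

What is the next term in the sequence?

59

5, 13, 21
8, 8
Second differences constant at 8.
21 + 8 = 29;  30 + 29 = 59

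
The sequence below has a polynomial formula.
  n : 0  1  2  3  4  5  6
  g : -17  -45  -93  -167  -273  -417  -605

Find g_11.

-28  -48  -74  -106  -144  -188
-20  -26  -32  -38  -44
-6  -6  -6  -6
Constant third difference = -6, so extend:
-44 − 6 = -50;  -188 − 50 = -238;  -605 − 238 = -843
-50 − 6 = -56;  -238 − 56 = -294;  -843 − 294 = -1137
-56 − 6 = -62;  -294 − 62 = -356;  -1137 − 356 = -1493
-62 − 6 = -68;  -356 − 68 = -424;  -1493 − 424 = -1917
-68 − 6 = -74;  -424 − 74 = -498;  -1917 − 498 = -2415

-2415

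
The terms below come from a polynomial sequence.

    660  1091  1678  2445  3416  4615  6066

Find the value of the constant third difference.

24

D1: 431, 587, 767, 971, 1199, 1451
D2: 156, 180, 204, 228, 252
D3: 24, 24, 24, 24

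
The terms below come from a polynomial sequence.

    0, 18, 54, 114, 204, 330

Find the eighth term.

714

First differences: 18, 36, 60, 90, 126
Second differences: 18, 24, 30, 36
Third differences: 6, 6, 6
Constant third difference = 6, so extend:
36 + 6 = 42;  126 + 42 = 168;  330 + 168 = 498
42 + 6 = 48;  168 + 48 = 216;  498 + 216 = 714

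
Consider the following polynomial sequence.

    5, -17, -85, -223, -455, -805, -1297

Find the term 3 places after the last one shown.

Δ: -22  -68  -138  -232  -350  -492
Δ²: -46  -70  -94  -118  -142
Δ³: -24  -24  -24  -24
Constant third difference = -24, so extend:
-142 − 24 = -166;  -492 − 166 = -658;  -1297 − 658 = -1955
-166 − 24 = -190;  -658 − 190 = -848;  -1955 − 848 = -2803
-190 − 24 = -214;  -848 − 214 = -1062;  -2803 − 1062 = -3865

-3865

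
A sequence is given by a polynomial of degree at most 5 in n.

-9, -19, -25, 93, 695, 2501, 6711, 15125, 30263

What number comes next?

55485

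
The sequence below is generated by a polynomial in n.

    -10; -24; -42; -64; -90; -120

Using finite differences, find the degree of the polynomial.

2

-14, -18, -22, -26, -30
-4, -4, -4, -4
The second differences are constant, so the polynomial has degree 2.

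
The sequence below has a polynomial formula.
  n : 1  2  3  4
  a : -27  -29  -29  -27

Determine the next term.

-23

D1: -2, 0, 2
D2: 2, 2
The second differences are constant (2).
2 + 2 = 4;  -27 + 4 = -23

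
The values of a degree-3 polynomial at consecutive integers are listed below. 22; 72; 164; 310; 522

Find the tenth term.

2992

50 , 92 , 146 , 212
42 , 54 , 66
12 , 12
Third differences constant at 12.
66 + 12 = 78;  212 + 78 = 290;  522 + 290 = 812
78 + 12 = 90;  290 + 90 = 380;  812 + 380 = 1192
90 + 12 = 102;  380 + 102 = 482;  1192 + 482 = 1674
102 + 12 = 114;  482 + 114 = 596;  1674 + 596 = 2270
114 + 12 = 126;  596 + 126 = 722;  2270 + 722 = 2992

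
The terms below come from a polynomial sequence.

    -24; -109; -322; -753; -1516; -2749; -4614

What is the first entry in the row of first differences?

-85

D1: -85, -213, -431, -763, -1233, -1865
D2: -128, -218, -332, -470, -632
D3: -90, -114, -138, -162
D4: -24, -24, -24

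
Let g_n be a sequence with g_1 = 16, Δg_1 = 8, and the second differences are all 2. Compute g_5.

60

Build the table forward from the leading diagonal:
Second differences: 2, 2, 2, 2, 2
First differences: 8, 10, 12, 14, 16
g: 16, 24, 34, 46, 60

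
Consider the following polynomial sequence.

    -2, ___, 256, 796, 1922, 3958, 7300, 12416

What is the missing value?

Using the last 6 terms:
Δ: 540, 1126, 2036, 3342, 5116
Δ²: 586, 910, 1306, 1774
Δ³: 324, 396, 468
Δ⁴: 72, 72
Constant fourth difference = 72.
Extend backward: 324 − 72 = 252;  586 − 252 = 334;  540 − 334 = 206;  256 − 206 = 50

50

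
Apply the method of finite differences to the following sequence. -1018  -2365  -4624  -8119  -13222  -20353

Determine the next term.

-1347, -2259, -3495, -5103, -7131
-912, -1236, -1608, -2028
-324, -372, -420
-48, -48
The fourth differences are constant (-48).
-420 − 48 = -468;  -2028 − 468 = -2496;  -7131 − 2496 = -9627;  -20353 − 9627 = -29980

-29980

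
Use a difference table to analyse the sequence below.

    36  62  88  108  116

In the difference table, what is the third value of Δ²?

-12

First differences: 26, 26, 20, 8
Second differences: 0, -6, -12
Third differences: -6, -6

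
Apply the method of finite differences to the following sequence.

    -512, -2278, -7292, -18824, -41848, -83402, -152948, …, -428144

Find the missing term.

-262732

Using the first 7 terms:
Δ: -1766, -5014, -11532, -23024, -41554, -69546
Δ²: -3248, -6518, -11492, -18530, -27992
Δ³: -3270, -4974, -7038, -9462
Δ⁴: -1704, -2064, -2424
Δ⁵: -360, -360
Constant fifth difference = -360.
Extend forward: -2424 − 360 = -2784;  -9462 − 2784 = -12246;  -27992 − 12246 = -40238;  -69546 − 40238 = -109784;  -152948 − 109784 = -262732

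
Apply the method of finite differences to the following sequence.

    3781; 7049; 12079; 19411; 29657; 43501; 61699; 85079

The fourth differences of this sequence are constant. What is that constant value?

D1: 3268, 5030, 7332, 10246, 13844, 18198, 23380
D2: 1762, 2302, 2914, 3598, 4354, 5182
D3: 540, 612, 684, 756, 828
D4: 72, 72, 72, 72

72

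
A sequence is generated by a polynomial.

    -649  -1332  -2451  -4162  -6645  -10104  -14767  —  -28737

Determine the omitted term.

Using the first 7 terms:
First differences: -683, -1119, -1711, -2483, -3459, -4663
Second differences: -436, -592, -772, -976, -1204
Third differences: -156, -180, -204, -228
Fourth differences: -24, -24, -24
Constant fourth difference = -24.
Extend forward: -228 − 24 = -252;  -1204 − 252 = -1456;  -4663 − 1456 = -6119;  -14767 − 6119 = -20886

-20886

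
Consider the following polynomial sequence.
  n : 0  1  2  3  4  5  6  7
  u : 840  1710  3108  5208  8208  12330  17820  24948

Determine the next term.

34008

Δ: 870  1398  2100  3000  4122  5490  7128
Δ²: 528  702  900  1122  1368  1638
Δ³: 174  198  222  246  270
Δ⁴: 24  24  24  24
The fourth differences are constant (24).
270 + 24 = 294;  1638 + 294 = 1932;  7128 + 1932 = 9060;  24948 + 9060 = 34008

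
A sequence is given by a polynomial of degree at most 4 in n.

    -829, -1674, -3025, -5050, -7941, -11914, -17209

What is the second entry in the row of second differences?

D1: -845, -1351, -2025, -2891, -3973, -5295
D2: -506, -674, -866, -1082, -1322
D3: -168, -192, -216, -240
D4: -24, -24, -24

-674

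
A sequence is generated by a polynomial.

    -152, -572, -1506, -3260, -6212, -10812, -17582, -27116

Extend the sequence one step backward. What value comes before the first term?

-12

First differences: -420, -934, -1754, -2952, -4600, -6770, -9534
Second differences: -514, -820, -1198, -1648, -2170, -2764
Third differences: -306, -378, -450, -522, -594
Fourth differences: -72, -72, -72, -72
The fourth differences are constant at -72.
Work back: -306 + 72 = -234;  -514 + 234 = -280;  -420 + 280 = -140;  -152 + 140 = -12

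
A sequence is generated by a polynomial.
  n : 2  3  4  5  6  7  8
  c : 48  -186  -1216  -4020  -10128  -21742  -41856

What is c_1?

D1: -234, -1030, -2804, -6108, -11614, -20114
D2: -796, -1774, -3304, -5506, -8500
D3: -978, -1530, -2202, -2994
D4: -552, -672, -792
D5: -120, -120
The fifth differences are constant at -120.
Work back: -552 + 120 = -432;  -978 + 432 = -546;  -796 + 546 = -250;  -234 + 250 = 16;  48 − 16 = 32

32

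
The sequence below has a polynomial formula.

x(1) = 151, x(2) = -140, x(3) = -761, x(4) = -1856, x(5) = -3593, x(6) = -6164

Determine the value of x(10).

-29468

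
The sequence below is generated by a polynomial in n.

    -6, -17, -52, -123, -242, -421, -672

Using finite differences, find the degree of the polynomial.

3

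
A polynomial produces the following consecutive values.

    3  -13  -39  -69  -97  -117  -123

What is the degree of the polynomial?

3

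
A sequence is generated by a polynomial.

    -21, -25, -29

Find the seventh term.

First differences: -4 , -4
Constant first difference = -4, so extend:
-29 − 4 = -33
-33 − 4 = -37
-37 − 4 = -41
-41 − 4 = -45

-45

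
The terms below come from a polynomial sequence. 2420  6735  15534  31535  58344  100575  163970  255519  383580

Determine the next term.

First differences: 4315 , 8799 , 16001 , 26809 , 42231 , 63395 , 91549 , 128061
Second differences: 4484 , 7202 , 10808 , 15422 , 21164 , 28154 , 36512
Third differences: 2718 , 3606 , 4614 , 5742 , 6990 , 8358
Fourth differences: 888 , 1008 , 1128 , 1248 , 1368
Fifth differences: 120 , 120 , 120 , 120
Constant fifth difference = 120, so extend:
1368 + 120 = 1488;  8358 + 1488 = 9846;  36512 + 9846 = 46358;  128061 + 46358 = 174419;  383580 + 174419 = 557999

557999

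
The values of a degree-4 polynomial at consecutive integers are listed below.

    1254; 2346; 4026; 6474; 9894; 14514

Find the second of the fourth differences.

24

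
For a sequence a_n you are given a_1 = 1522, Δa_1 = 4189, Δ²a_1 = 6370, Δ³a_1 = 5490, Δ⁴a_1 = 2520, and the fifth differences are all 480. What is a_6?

Build the table forward from the leading diagonal:
Fifth differences: 480  480  480  480  480  480
Fourth differences: 2520  3000  3480  3960  4440  4920
Third differences: 5490  8010  11010  14490  18450  22890
Second differences: 6370  11860  19870  30880  45370  63820
First differences: 4189  10559  22419  42289  73169  118539
a: 1522  5711  16270  38689  80978  154147

154147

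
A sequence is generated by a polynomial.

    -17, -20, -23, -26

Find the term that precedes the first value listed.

D1: -3  -3  -3
The first differences are constant at -3.
Work back: -17 + 3 = -14

-14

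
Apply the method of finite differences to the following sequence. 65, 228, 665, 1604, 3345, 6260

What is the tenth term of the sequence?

39620

D1: 163, 437, 939, 1741, 2915
D2: 274, 502, 802, 1174
D3: 228, 300, 372
D4: 72, 72
Constant fourth difference = 72, so extend:
372 + 72 = 444;  1174 + 444 = 1618;  2915 + 1618 = 4533;  6260 + 4533 = 10793
444 + 72 = 516;  1618 + 516 = 2134;  4533 + 2134 = 6667;  10793 + 6667 = 17460
516 + 72 = 588;  2134 + 588 = 2722;  6667 + 2722 = 9389;  17460 + 9389 = 26849
588 + 72 = 660;  2722 + 660 = 3382;  9389 + 3382 = 12771;  26849 + 12771 = 39620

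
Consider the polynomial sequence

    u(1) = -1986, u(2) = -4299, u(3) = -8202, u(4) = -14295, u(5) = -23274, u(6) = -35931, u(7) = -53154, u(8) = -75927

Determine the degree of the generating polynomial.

4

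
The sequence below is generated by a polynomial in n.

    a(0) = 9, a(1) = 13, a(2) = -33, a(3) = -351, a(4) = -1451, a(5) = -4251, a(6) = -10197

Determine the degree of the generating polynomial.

5

D1: 4, -46, -318, -1100, -2800, -5946
D2: -50, -272, -782, -1700, -3146
D3: -222, -510, -918, -1446
D4: -288, -408, -528
D5: -120, -120
The fifth differences are constant, so the polynomial has degree 5.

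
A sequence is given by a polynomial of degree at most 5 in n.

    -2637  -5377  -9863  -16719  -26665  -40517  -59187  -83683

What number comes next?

First differences: -2740, -4486, -6856, -9946, -13852, -18670, -24496
Second differences: -1746, -2370, -3090, -3906, -4818, -5826
Third differences: -624, -720, -816, -912, -1008
Fourth differences: -96, -96, -96, -96
The fourth differences are constant (-96).
-1008 − 96 = -1104;  -5826 − 1104 = -6930;  -24496 − 6930 = -31426;  -83683 − 31426 = -115109

-115109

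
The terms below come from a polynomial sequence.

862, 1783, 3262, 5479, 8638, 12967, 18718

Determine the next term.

D1: 921, 1479, 2217, 3159, 4329, 5751
D2: 558, 738, 942, 1170, 1422
D3: 180, 204, 228, 252
D4: 24, 24, 24
The fourth differences are constant (24).
252 + 24 = 276;  1422 + 276 = 1698;  5751 + 1698 = 7449;  18718 + 7449 = 26167

26167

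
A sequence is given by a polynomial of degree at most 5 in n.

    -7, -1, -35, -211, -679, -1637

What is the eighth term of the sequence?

-6055

6 , -34 , -176 , -468 , -958
-40 , -142 , -292 , -490
-102 , -150 , -198
-48 , -48
Fourth differences constant at -48.
-198 − 48 = -246;  -490 − 246 = -736;  -958 − 736 = -1694;  -1637 − 1694 = -3331
-246 − 48 = -294;  -736 − 294 = -1030;  -1694 − 1030 = -2724;  -3331 − 2724 = -6055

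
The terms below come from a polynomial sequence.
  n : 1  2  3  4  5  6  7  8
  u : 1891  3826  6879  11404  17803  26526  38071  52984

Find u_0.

768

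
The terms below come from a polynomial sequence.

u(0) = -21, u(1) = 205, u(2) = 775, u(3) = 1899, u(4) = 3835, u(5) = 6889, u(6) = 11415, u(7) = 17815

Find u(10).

Δ: 226  570  1124  1936  3054  4526  6400
Δ²: 344  554  812  1118  1472  1874
Δ³: 210  258  306  354  402
Δ⁴: 48  48  48  48
The fourth differences are constant (48).
402 + 48 = 450;  1874 + 450 = 2324;  6400 + 2324 = 8724;  17815 + 8724 = 26539
450 + 48 = 498;  2324 + 498 = 2822;  8724 + 2822 = 11546;  26539 + 11546 = 38085
498 + 48 = 546;  2822 + 546 = 3368;  11546 + 3368 = 14914;  38085 + 14914 = 52999

52999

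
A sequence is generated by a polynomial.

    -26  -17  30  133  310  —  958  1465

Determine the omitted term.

579

Using the first 5 terms:
9  47  103  177
38  56  74
18  18
Constant third difference = 18.
Extend forward: 74 + 18 = 92;  177 + 92 = 269;  310 + 269 = 579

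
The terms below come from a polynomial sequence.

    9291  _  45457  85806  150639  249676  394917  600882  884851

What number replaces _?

Using the last 7 terms:
40349  64833  99037  145241  205965  283969
24484  34204  46204  60724  78004
9720  12000  14520  17280
2280  2520  2760
240  240
Constant fifth difference = 240.
Extend backward: 2280 − 240 = 2040;  9720 − 2040 = 7680;  24484 − 7680 = 16804;  40349 − 16804 = 23545;  45457 − 23545 = 21912

21912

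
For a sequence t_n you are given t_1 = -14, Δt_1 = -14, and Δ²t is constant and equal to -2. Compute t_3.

Build the table forward from the leading diagonal:
Δ²: -2, -2, -2
Δ: -14, -16, -18
t: -14, -28, -44

-44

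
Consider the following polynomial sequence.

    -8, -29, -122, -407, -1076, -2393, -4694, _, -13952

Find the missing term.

-8387

Using the first 7 terms:
Δ: -21, -93, -285, -669, -1317, -2301
Δ²: -72, -192, -384, -648, -984
Δ³: -120, -192, -264, -336
Δ⁴: -72, -72, -72
Constant fourth difference = -72.
Extend forward: -336 − 72 = -408;  -984 − 408 = -1392;  -2301 − 1392 = -3693;  -4694 − 3693 = -8387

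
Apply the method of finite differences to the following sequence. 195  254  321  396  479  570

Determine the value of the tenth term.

1014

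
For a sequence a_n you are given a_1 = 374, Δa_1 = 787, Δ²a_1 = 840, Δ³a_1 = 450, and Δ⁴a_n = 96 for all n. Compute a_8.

Build the table forward from the leading diagonal:
Fourth differences: 96  96  96  96  96  96  96  96
Third differences: 450  546  642  738  834  930  1026  1122
Second differences: 840  1290  1836  2478  3216  4050  4980  6006
First differences: 787  1627  2917  4753  7231  10447  14497  19477
a: 374  1161  2788  5705  10458  17689  28136  42633

42633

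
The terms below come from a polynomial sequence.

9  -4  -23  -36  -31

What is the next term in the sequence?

4

-13  -19  -13  5
-6  6  18
12  12
The third differences are constant (12).
18 + 12 = 30;  5 + 30 = 35;  -31 + 35 = 4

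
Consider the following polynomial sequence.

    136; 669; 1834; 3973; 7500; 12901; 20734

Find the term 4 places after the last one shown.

90066

Δ: 533, 1165, 2139, 3527, 5401, 7833
Δ²: 632, 974, 1388, 1874, 2432
Δ³: 342, 414, 486, 558
Δ⁴: 72, 72, 72
Constant fourth difference = 72, so extend:
558 + 72 = 630;  2432 + 630 = 3062;  7833 + 3062 = 10895;  20734 + 10895 = 31629
630 + 72 = 702;  3062 + 702 = 3764;  10895 + 3764 = 14659;  31629 + 14659 = 46288
702 + 72 = 774;  3764 + 774 = 4538;  14659 + 4538 = 19197;  46288 + 19197 = 65485
774 + 72 = 846;  4538 + 846 = 5384;  19197 + 5384 = 24581;  65485 + 24581 = 90066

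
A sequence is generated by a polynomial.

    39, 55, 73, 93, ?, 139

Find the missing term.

Using the first 4 terms:
16, 18, 20
2, 2
Constant second difference = 2.
Extend forward: 20 + 2 = 22;  93 + 22 = 115

115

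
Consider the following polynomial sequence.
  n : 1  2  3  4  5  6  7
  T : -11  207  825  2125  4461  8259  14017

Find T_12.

94677

218, 618, 1300, 2336, 3798, 5758
400, 682, 1036, 1462, 1960
282, 354, 426, 498
72, 72, 72
The fourth differences are constant (72).
498 + 72 = 570;  1960 + 570 = 2530;  5758 + 2530 = 8288;  14017 + 8288 = 22305
570 + 72 = 642;  2530 + 642 = 3172;  8288 + 3172 = 11460;  22305 + 11460 = 33765
642 + 72 = 714;  3172 + 714 = 3886;  11460 + 3886 = 15346;  33765 + 15346 = 49111
714 + 72 = 786;  3886 + 786 = 4672;  15346 + 4672 = 20018;  49111 + 20018 = 69129
786 + 72 = 858;  4672 + 858 = 5530;  20018 + 5530 = 25548;  69129 + 25548 = 94677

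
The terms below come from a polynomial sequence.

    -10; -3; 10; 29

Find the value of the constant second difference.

D1: 7, 13, 19
D2: 6, 6

6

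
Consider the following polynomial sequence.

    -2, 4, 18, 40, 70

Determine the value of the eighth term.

208

First differences: 6 , 14 , 22 , 30
Second differences: 8 , 8 , 8
Constant second difference = 8, so extend:
30 + 8 = 38;  70 + 38 = 108
38 + 8 = 46;  108 + 46 = 154
46 + 8 = 54;  154 + 54 = 208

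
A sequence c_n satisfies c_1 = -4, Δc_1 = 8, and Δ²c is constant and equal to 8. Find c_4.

Build the table forward from the leading diagonal:
Δ²: 8, 8, 8, 8
Δ: 8, 16, 24, 32
c: -4, 4, 20, 44

44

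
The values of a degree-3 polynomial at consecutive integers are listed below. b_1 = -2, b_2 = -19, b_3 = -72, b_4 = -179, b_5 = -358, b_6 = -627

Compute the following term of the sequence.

-1004

-17, -53, -107, -179, -269
-36, -54, -72, -90
-18, -18, -18
Third differences constant at -18.
-90 − 18 = -108;  -269 − 108 = -377;  -627 − 377 = -1004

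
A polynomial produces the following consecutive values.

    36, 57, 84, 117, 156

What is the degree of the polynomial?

D1: 21, 27, 33, 39
D2: 6, 6, 6
The second differences are constant, so the polynomial has degree 2.

2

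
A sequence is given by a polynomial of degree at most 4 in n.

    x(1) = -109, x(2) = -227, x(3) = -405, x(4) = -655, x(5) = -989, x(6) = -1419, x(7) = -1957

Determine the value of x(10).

D1: -118 , -178 , -250 , -334 , -430 , -538
D2: -60 , -72 , -84 , -96 , -108
D3: -12 , -12 , -12 , -12
The third differences are constant (-12).
-108 − 12 = -120;  -538 − 120 = -658;  -1957 − 658 = -2615
-120 − 12 = -132;  -658 − 132 = -790;  -2615 − 790 = -3405
-132 − 12 = -144;  -790 − 144 = -934;  -3405 − 934 = -4339

-4339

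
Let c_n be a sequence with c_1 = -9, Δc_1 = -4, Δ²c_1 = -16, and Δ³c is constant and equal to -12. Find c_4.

-81

Build the table forward from the leading diagonal:
D3: -12  -12  -12  -12
D2: -16  -28  -40  -52
D1: -4  -20  -48  -88
c: -9  -13  -33  -81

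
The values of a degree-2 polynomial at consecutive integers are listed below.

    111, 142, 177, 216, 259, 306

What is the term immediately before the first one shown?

D1: 31, 35, 39, 43, 47
D2: 4, 4, 4, 4
The second differences are constant at 4.
Work back: 31 − 4 = 27;  111 − 27 = 84

84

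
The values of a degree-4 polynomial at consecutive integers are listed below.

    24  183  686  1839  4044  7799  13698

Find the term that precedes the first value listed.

-1

Δ: 159, 503, 1153, 2205, 3755, 5899
Δ²: 344, 650, 1052, 1550, 2144
Δ³: 306, 402, 498, 594
Δ⁴: 96, 96, 96
The fourth differences are constant at 96.
Work back: 306 − 96 = 210;  344 − 210 = 134;  159 − 134 = 25;  24 − 25 = -1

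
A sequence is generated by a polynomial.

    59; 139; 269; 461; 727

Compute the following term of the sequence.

Δ: 80, 130, 192, 266
Δ²: 50, 62, 74
Δ³: 12, 12
Third differences constant at 12.
74 + 12 = 86;  266 + 86 = 352;  727 + 352 = 1079

1079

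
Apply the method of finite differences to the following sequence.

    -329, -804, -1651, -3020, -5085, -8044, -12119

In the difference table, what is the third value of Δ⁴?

-24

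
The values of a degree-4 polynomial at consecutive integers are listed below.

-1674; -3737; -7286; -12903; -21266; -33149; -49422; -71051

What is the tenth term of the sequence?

Δ: -2063 , -3549 , -5617 , -8363 , -11883 , -16273 , -21629
Δ²: -1486 , -2068 , -2746 , -3520 , -4390 , -5356
Δ³: -582 , -678 , -774 , -870 , -966
Δ⁴: -96 , -96 , -96 , -96
The fourth differences are constant (-96).
-966 − 96 = -1062;  -5356 − 1062 = -6418;  -21629 − 6418 = -28047;  -71051 − 28047 = -99098
-1062 − 96 = -1158;  -6418 − 1158 = -7576;  -28047 − 7576 = -35623;  -99098 − 35623 = -134721

-134721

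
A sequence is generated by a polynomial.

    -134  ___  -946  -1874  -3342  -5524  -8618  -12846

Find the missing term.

Using the last 6 terms:
-928, -1468, -2182, -3094, -4228
-540, -714, -912, -1134
-174, -198, -222
-24, -24
Constant fourth difference = -24.
Extend backward: -174 + 24 = -150;  -540 + 150 = -390;  -928 + 390 = -538;  -946 + 538 = -408

-408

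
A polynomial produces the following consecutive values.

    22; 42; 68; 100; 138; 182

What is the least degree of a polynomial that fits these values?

20, 26, 32, 38, 44
6, 6, 6, 6
The second differences are constant, so the polynomial has degree 2.

2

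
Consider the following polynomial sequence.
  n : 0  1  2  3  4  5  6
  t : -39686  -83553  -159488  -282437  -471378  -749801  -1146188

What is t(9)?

-3412913

Δ: -43867  -75935  -122949  -188941  -278423  -396387
Δ²: -32068  -47014  -65992  -89482  -117964
Δ³: -14946  -18978  -23490  -28482
Δ⁴: -4032  -4512  -4992
Δ⁵: -480  -480
Fifth differences constant at -480.
-4992 − 480 = -5472;  -28482 − 5472 = -33954;  -117964 − 33954 = -151918;  -396387 − 151918 = -548305;  -1146188 − 548305 = -1694493
-5472 − 480 = -5952;  -33954 − 5952 = -39906;  -151918 − 39906 = -191824;  -548305 − 191824 = -740129;  -1694493 − 740129 = -2434622
-5952 − 480 = -6432;  -39906 − 6432 = -46338;  -191824 − 46338 = -238162;  -740129 − 238162 = -978291;  -2434622 − 978291 = -3412913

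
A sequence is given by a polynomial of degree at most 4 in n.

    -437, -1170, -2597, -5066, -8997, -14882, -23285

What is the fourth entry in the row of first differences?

Δ: -733, -1427, -2469, -3931, -5885, -8403
Δ²: -694, -1042, -1462, -1954, -2518
Δ³: -348, -420, -492, -564
Δ⁴: -72, -72, -72

-3931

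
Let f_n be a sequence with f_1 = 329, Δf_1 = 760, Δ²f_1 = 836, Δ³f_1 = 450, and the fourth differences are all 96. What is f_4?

5567

Build the table forward from the leading diagonal:
Fourth differences: 96  96  96  96
Third differences: 450  546  642  738
Second differences: 836  1286  1832  2474
First differences: 760  1596  2882  4714
f: 329  1089  2685  5567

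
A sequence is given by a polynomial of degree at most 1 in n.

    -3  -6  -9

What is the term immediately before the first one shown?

-3, -3
The first differences are constant at -3.
Work back: -3 + 3 = 0

0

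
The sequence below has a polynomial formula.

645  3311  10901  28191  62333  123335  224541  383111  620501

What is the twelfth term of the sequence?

D1: 2666, 7590, 17290, 34142, 61002, 101206, 158570, 237390
D2: 4924, 9700, 16852, 26860, 40204, 57364, 78820
D3: 4776, 7152, 10008, 13344, 17160, 21456
D4: 2376, 2856, 3336, 3816, 4296
D5: 480, 480, 480, 480
Constant fifth difference = 480, so extend:
4296 + 480 = 4776;  21456 + 4776 = 26232;  78820 + 26232 = 105052;  237390 + 105052 = 342442;  620501 + 342442 = 962943
4776 + 480 = 5256;  26232 + 5256 = 31488;  105052 + 31488 = 136540;  342442 + 136540 = 478982;  962943 + 478982 = 1441925
5256 + 480 = 5736;  31488 + 5736 = 37224;  136540 + 37224 = 173764;  478982 + 173764 = 652746;  1441925 + 652746 = 2094671

2094671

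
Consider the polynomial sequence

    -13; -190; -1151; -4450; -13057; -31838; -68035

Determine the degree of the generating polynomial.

5

D1: -177, -961, -3299, -8607, -18781, -36197
D2: -784, -2338, -5308, -10174, -17416
D3: -1554, -2970, -4866, -7242
D4: -1416, -1896, -2376
D5: -480, -480
The fifth differences are constant, so the polynomial has degree 5.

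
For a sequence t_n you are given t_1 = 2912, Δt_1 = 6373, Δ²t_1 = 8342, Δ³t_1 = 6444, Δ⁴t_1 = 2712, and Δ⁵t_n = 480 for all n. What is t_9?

865056

Build the table forward from the leading diagonal:
Fifth differences: 480, 480, 480, 480, 480, 480, 480, 480, 480
Fourth differences: 2712, 3192, 3672, 4152, 4632, 5112, 5592, 6072, 6552
Third differences: 6444, 9156, 12348, 16020, 20172, 24804, 29916, 35508, 41580
Second differences: 8342, 14786, 23942, 36290, 52310, 72482, 97286, 127202, 162710
First differences: 6373, 14715, 29501, 53443, 89733, 142043, 214525, 311811, 439013
t: 2912, 9285, 24000, 53501, 106944, 196677, 338720, 553245, 865056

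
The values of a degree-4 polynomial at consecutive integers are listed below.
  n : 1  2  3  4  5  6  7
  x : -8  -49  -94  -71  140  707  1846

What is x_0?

Δ: -41, -45, 23, 211, 567, 1139
Δ²: -4, 68, 188, 356, 572
Δ³: 72, 120, 168, 216
Δ⁴: 48, 48, 48
The fourth differences are constant at 48.
Work back: 72 − 48 = 24;  -4 − 24 = -28;  -41 + 28 = -13;  -8 + 13 = 5

5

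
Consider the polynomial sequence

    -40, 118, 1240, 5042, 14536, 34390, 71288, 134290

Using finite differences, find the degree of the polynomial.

D1: 158, 1122, 3802, 9494, 19854, 36898, 63002
D2: 964, 2680, 5692, 10360, 17044, 26104
D3: 1716, 3012, 4668, 6684, 9060
D4: 1296, 1656, 2016, 2376
D5: 360, 360, 360
The fifth differences are constant, so the polynomial has degree 5.

5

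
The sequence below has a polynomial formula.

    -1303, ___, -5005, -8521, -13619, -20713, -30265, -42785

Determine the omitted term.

-2705

Using the last 6 terms:
-3516, -5098, -7094, -9552, -12520
-1582, -1996, -2458, -2968
-414, -462, -510
-48, -48
Constant fourth difference = -48.
Extend backward: -414 + 48 = -366;  -1582 + 366 = -1216;  -3516 + 1216 = -2300;  -5005 + 2300 = -2705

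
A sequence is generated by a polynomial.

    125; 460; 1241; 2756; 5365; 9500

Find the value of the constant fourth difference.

72

Δ: 335, 781, 1515, 2609, 4135
Δ²: 446, 734, 1094, 1526
Δ³: 288, 360, 432
Δ⁴: 72, 72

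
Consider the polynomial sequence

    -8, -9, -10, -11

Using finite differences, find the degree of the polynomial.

1

First differences: -1, -1, -1
The first differences are constant, so the polynomial has degree 1.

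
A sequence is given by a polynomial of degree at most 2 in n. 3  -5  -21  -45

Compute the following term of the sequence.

Δ: -8, -16, -24
Δ²: -8, -8
The second differences are constant (-8).
-24 − 8 = -32;  -45 − 32 = -77

-77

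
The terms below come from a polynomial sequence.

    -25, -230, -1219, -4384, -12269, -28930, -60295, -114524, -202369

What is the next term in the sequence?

Δ: -205, -989, -3165, -7885, -16661, -31365, -54229, -87845
Δ²: -784, -2176, -4720, -8776, -14704, -22864, -33616
Δ³: -1392, -2544, -4056, -5928, -8160, -10752
Δ⁴: -1152, -1512, -1872, -2232, -2592
Δ⁵: -360, -360, -360, -360
Constant fifth difference = -360, so extend:
-2592 − 360 = -2952;  -10752 − 2952 = -13704;  -33616 − 13704 = -47320;  -87845 − 47320 = -135165;  -202369 − 135165 = -337534

-337534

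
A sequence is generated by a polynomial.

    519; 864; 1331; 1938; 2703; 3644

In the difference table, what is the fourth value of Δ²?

176

Δ: 345, 467, 607, 765, 941
Δ²: 122, 140, 158, 176
Δ³: 18, 18, 18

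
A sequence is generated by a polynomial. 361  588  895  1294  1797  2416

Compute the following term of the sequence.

3163

227  307  399  503  619
80  92  104  116
12  12  12
The third differences are constant (12).
116 + 12 = 128;  619 + 128 = 747;  2416 + 747 = 3163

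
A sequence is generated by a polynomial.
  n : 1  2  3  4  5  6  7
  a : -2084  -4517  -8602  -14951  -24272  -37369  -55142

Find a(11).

-194354

First differences: -2433, -4085, -6349, -9321, -13097, -17773
Second differences: -1652, -2264, -2972, -3776, -4676
Third differences: -612, -708, -804, -900
Fourth differences: -96, -96, -96
Constant fourth difference = -96, so extend:
-900 − 96 = -996;  -4676 − 996 = -5672;  -17773 − 5672 = -23445;  -55142 − 23445 = -78587
-996 − 96 = -1092;  -5672 − 1092 = -6764;  -23445 − 6764 = -30209;  -78587 − 30209 = -108796
-1092 − 96 = -1188;  -6764 − 1188 = -7952;  -30209 − 7952 = -38161;  -108796 − 38161 = -146957
-1188 − 96 = -1284;  -7952 − 1284 = -9236;  -38161 − 9236 = -47397;  -146957 − 47397 = -194354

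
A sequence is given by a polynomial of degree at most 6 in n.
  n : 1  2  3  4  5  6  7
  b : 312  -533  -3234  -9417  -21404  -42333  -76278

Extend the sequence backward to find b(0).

351

First differences: -845, -2701, -6183, -11987, -20929, -33945
Second differences: -1856, -3482, -5804, -8942, -13016
Third differences: -1626, -2322, -3138, -4074
Fourth differences: -696, -816, -936
Fifth differences: -120, -120
The fifth differences are constant at -120.
Work back: -696 + 120 = -576;  -1626 + 576 = -1050;  -1856 + 1050 = -806;  -845 + 806 = -39;  312 + 39 = 351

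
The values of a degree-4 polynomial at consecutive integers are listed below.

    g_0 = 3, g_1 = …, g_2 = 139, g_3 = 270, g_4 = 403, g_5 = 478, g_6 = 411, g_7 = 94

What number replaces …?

46

Using the last 6 terms:
131  133  75  -67  -317
2  -58  -142  -250
-60  -84  -108
-24  -24
Constant fourth difference = -24.
Extend backward: -60 + 24 = -36;  2 + 36 = 38;  131 − 38 = 93;  139 − 93 = 46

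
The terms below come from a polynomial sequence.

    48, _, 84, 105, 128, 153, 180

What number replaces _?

65

Using the last 5 terms:
D1: 21  23  25  27
D2: 2  2  2
Constant second difference = 2.
Extend backward: 21 − 2 = 19;  84 − 19 = 65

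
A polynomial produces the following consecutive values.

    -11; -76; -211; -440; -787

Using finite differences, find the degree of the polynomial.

3

First differences: -65, -135, -229, -347
Second differences: -70, -94, -118
Third differences: -24, -24
The third differences are constant, so the polynomial has degree 3.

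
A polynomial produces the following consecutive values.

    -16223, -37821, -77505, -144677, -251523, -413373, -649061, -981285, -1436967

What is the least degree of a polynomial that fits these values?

5

First differences: -21598, -39684, -67172, -106846, -161850, -235688, -332224, -455682
Second differences: -18086, -27488, -39674, -55004, -73838, -96536, -123458
Third differences: -9402, -12186, -15330, -18834, -22698, -26922
Fourth differences: -2784, -3144, -3504, -3864, -4224
Fifth differences: -360, -360, -360, -360
The fifth differences are constant, so the polynomial has degree 5.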